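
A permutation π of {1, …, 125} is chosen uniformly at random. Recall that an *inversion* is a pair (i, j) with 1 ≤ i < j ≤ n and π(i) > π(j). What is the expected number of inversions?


Write X = Σ X_I over the C(125, 2) = 7750 pairs i < j, with X_I the indicator of one inversion.
There are 7750 indicators.
For each fixed pair i < j, the values π(i) and π(j) are two distinct elements of {1, …, 125} in uniformly random order; by symmetry P[π(i) > π(j)] = 1/2.
By linearity: E[X] = 7750 · (1/2) = C(125, 2) · (1/2) = 7750/2 = 3875 ≈ 3875.00000.

E[X] = 3875 = 3875.00000.


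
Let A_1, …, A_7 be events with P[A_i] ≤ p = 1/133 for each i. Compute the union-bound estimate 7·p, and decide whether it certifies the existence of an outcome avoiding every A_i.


Union bound: P[∪_{i=1}^{7} A_i] ≤ Σ_i P[A_i] ≤ 7·p = 7·(1/133) = 1/19.
Numerically: 1/19 ≈ 0.052632.
Is 1/19 < 1? YES.
Since P[∪ A_i] ≤ 1/19 < 1, the complement has P[∩ A_i^c] ≥ 1 − 1/19 = 18/19 > 0, so some outcome avoids every A_i.

7·p = 1/19 ≈ 0.052632; existence CERTIFIED by the union bound.


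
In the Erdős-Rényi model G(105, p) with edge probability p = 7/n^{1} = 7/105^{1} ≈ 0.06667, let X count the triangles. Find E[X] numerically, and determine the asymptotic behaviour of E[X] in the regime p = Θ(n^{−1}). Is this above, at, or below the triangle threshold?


Number of potential triangles: C(105, 3) = 187460.
Each occurs with probability p³ ≈ (0.06667)³ ≈ 2.962963e-04.
By linearity: E[X] = C(105, 3)·p³ ≈ 187460 · 2.962963e-04 ≈ 55.5437.
Here α = 1, so p = 7/n is exactly at the triangle threshold p ~ 1/n. Asymptotically E[X] → c³/6 = 7³/6 = 343/6 ≈ 57.1667, a bounded constant. In this regime the triangle count is asymptotically Poisson(c³/6).

E[X] ≈ 55.5437; in regime p = Θ(1/n^{1}) E[X] stays bounded (at the triangle threshold p ~ 1/n).


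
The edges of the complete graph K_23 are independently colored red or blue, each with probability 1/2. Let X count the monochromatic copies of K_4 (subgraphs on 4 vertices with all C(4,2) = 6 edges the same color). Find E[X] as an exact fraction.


Let X = Σ_S X_S over the C(23, 4) = 8855 subsets S of size 4, where X_S = 1 if the K_4 on S is monochromatic.
For a fixed S, the K_4 on S has C(4, 2) = 6 edges. P[all 6 edges red] = (1/2)^6, and likewise for blue, so P[monochromatic] = 2·(1/2)^6 = 2^{1 − 6} = 1/32.
By linearity: E[X] = C(23, 4) · 2^{1 − 6} = 8855 · 1/32 = 8855/32.
Numerically: E[X] ≈ 276.718750.

E[X] = C(23,4)·2^(1−C(4,2)) = 8855/32 ≈ 276.718750.


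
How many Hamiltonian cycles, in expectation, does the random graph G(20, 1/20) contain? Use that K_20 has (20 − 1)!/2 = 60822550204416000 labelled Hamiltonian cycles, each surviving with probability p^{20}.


K_20 has (20 − 1)!/2 = 60822550204416000 labelled Hamiltonian cycles.
For each such Hamiltonian cycle H, let X_H = 1 if all 20 edges of H are present in G. Then P[X_H = 1] = p^{20} = (1/20)^{20} = 1/104857600000000000000000000.
Summing the indicators: E[X] = Σ_H E[X_H] = 60822550204416000 · p^{20} = 60822550204416000 · 1/104857600000000000000000000 = 14849255421/25600000000000000000.
Numerically: E[X] ≈ 5.8005e-10.

E[X] = 60822550204416000 · (1/20)^{20} = 14849255421/25600000000000000000 ≈ 5.8005e-10.


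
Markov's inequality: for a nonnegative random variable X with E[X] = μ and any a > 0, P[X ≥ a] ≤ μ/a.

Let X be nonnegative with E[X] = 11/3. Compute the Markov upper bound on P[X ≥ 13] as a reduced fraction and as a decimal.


μ = E[X] = 11/3, a = 13.
Markov: P[X ≥ 13] ≤ μ/a = (11/3)/13 = 11/39.
Numerically: ≈ 0.2821.
(Since a = 13 > μ = 3.6667, the bound 11/39 is < 1 and informative.)

P[X ≥ 13] ≤ 11/39 ≈ 0.2821.


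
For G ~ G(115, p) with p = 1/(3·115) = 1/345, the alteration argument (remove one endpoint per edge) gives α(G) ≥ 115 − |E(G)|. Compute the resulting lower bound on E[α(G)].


E[|E(G)|] = C(115, 2)·p = 6555 · (1/345) = 19.
E[α(G)] ≥ n − E[|E(G)|] = 115 − 19 = 96.
Numerically: ≈ 96.0000.
(This is only a lower bound; the true E[α(G)] may be larger.)

E[α(G)] ≥ 96 ≈ 96.0000.


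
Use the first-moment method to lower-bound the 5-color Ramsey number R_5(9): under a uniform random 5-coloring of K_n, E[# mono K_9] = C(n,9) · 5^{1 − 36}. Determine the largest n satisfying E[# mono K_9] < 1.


We need C(n, 9) · 5^{1 − 36} < 1, i.e. C(n, 9) < 5^{36 − 1} = 2910383045673370361328125.
Check values of n near the boundary:
  n = 2169: C(2169, 9) = 2879753360044504243499683; 2879753360044504243499683 < 2910383045673370361328125? YES
  n = 2170: C(2170, 9) = 2891746779868845075610510; 2891746779868845075610510 < 2910383045673370361328125? YES
  n = 2171: C(2171, 9) = 2903784578674959601827205; 2903784578674959601827205 < 2910383045673370361328125? YES
  n = 2172: C(2172, 9) = 2915866900084148060642020; 2915866900084148060642020 < 2910383045673370361328125? NO
The largest n with C(n, 9) < 2910383045673370361328125 is n = 2171 (where E[X] = 580756915734991920365441/582076609134674072265625 ≈ 0.997733). Hence R_5(9) > 2171, i.e. R_5(9) ≥ 2172.

Largest n = 2171; hence R_5(9) > 2171.


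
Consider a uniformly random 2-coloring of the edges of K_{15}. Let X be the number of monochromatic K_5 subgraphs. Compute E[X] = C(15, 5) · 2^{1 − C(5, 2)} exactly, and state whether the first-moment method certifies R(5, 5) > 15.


E[X] = C(15, 5) · 2^{1 − 10} = 3003 · 2^{−9} = 3003/512.
As a reduced fraction: E[X] = 3003/512 ≈ 5.86523.
Is E[X] < 1? NO.
Since E[X] ≥ 1, the first-moment bound is inconclusive at n = 15; it does NOT by itself certify R(5, 5) > 15.

E[X] = 3003/512 ≈ 5.86523; E[X] ≥ 1; first-moment method inconclusive here.


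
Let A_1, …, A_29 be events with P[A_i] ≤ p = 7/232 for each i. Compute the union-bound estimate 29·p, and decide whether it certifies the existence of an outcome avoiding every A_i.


Union bound: P[∪_{i=1}^{29} A_i] ≤ Σ_i P[A_i] ≤ 29·p = 29·(7/232) = 7/8.
Numerically: 7/8 ≈ 0.87500.
Is 7/8 < 1? YES.
Since P[∪ A_i] ≤ 7/8 < 1, the complement has P[∩ A_i^c] ≥ 1 − 7/8 = 1/8 > 0, so some outcome avoids every A_i.

29·p = 7/8 ≈ 0.87500; existence CERTIFIED by the union bound.


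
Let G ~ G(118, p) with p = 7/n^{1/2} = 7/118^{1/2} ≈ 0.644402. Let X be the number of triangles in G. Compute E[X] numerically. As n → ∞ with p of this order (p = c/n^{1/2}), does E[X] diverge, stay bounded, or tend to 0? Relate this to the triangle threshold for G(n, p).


Number of potential triangles: C(118, 3) = 266916.
Each occurs with probability p³ ≈ (0.644402)³ ≈ 2.67590758e-01.
By linearity: E[X] = C(118, 3)·p³ ≈ 266916 · 2.67590758e-01 ≈ 71424.254649.
Since α = 1/2 < 1, p = c/n^{1/2} ≫ 1/n is above the triangle threshold p ~ 1/n. Asymptotically E[X] ~ (c³/6)·n^{3(1−α)} = (7³/6)·n^{1.5} → ∞; triangles are abundant w.h.p.

E[X] ≈ 71424.254649; in regime p = Θ(1/n^{1/2}) E[X] diverges (above the triangle threshold p ~ 1/n).


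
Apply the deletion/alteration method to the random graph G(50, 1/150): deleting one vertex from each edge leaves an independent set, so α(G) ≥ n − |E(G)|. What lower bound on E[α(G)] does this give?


E[|E(G)|] = C(50, 2)·p = 1225 · (1/150) = 49/6.
E[α(G)] ≥ n − E[|E(G)|] = 50 − 49/6 = 251/6.
Numerically: ≈ 41.833333.
(This is only a lower bound; the true E[α(G)] may be larger.)

E[α(G)] ≥ 251/6 ≈ 41.833333.


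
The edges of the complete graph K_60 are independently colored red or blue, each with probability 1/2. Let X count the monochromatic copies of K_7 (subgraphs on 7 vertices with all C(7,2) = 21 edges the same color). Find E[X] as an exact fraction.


Let X = Σ_S X_S over the C(60, 7) = 386206920 subsets S of size 7, where X_S = 1 if the K_7 on S is monochromatic.
For a fixed S, the K_7 on S has C(7, 2) = 21 edges. P[all 21 edges red] = (1/2)^21, and likewise for blue, so P[monochromatic] = 2·(1/2)^21 = 2^{1 − 21} = 1/1048576.
By linearity: E[X] = C(60, 7) · 2^{1 − 21} = 386206920 · 1/1048576 = 48275865/131072.
Numerically: E[X] ≈ 368.3156.

E[X] = C(60,7)·2^(1−C(7,2)) = 48275865/131072 ≈ 368.3156.


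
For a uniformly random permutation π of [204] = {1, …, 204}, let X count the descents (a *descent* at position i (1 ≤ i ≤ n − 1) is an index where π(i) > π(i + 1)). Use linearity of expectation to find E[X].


Write X = Σ X_I over i = 1, …, 203, with X_I the indicator of one descent.
There are 203 indicators.
For each fixed i, the pair (π(i), π(i+1)) is a uniformly random ordered pair of distinct values from {1, …, 204}; by symmetry P[π(i) > π(i+1)] = 1/2.
By linearity: E[X] = 203 · (1/2) = (204 − 1) · (1/2) = 203/2 ≈ 101.50000.

E[X] = 203/2 = 101.50000.


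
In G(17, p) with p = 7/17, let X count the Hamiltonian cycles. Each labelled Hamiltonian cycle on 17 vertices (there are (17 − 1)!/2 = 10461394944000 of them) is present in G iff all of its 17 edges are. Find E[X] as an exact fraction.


K_17 has (17 − 1)!/2 = 10461394944000 labelled Hamiltonian cycles.
For each such Hamiltonian cycle H, let X_H = 1 if all 17 edges of H are present in G. Then P[X_H = 1] = p^{17} = (7/17)^{17} = 232630513987207/827240261886336764177.
By linearity: E[X] = Σ_H E[X_H] = 10461394944000 · p^{17} = 10461394944000 · 232630513987207/827240261886336764177 = 2433639682845888590481408000/827240261886336764177.
Numerically: E[X] ≈ 2.94188e+06.

E[X] = 10461394944000 · (7/17)^{17} = 2433639682845888590481408000/827240261886336764177 ≈ 2.94188e+06.


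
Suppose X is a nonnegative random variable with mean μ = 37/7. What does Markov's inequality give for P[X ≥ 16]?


μ = E[X] = 37/7, a = 16.
Markov: P[X ≥ 16] ≤ μ/a = (37/7)/16 = 37/112.
Numerically: ≈ 0.3304.
(Since a = 16 > μ = 5.2857, the bound 37/112 is < 1 and informative.)

P[X ≥ 16] ≤ 37/112 ≈ 0.3304.


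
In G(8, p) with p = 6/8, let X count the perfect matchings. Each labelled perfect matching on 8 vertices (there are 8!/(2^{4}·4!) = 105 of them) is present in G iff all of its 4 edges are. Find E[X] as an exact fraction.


K_8 has 8!/(2^{4}·4!) = 105 labelled perfect matchings.
For each such perfect matching H, let X_H = 1 if all 4 edges of H are present in G. Then P[X_H = 1] = p^{4} = (3/4)^{4} = 81/256.
By linearity of expectation: E[X] = Σ_H E[X_H] = 105 · p^{4} = 105 · 81/256 = 8505/256.
Numerically: E[X] ≈ 33.22.

E[X] = 105 · (3/4)^{4} = 8505/256 ≈ 33.22.


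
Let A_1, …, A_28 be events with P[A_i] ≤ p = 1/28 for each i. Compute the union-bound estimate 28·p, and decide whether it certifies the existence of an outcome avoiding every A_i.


Union bound: P[∪_{i=1}^{28} A_i] ≤ Σ_i P[A_i] ≤ 28·p = 28·(1/28) = 1.
Numerically: 1 ≈ 1.000.
Is 1 < 1? NO.
Since the bound 1 is ≥ 1, the union bound is uninformative here; it does NOT by itself certify existence.

28·p = 1 ≈ 1.000; existence NOT certified by the union bound.


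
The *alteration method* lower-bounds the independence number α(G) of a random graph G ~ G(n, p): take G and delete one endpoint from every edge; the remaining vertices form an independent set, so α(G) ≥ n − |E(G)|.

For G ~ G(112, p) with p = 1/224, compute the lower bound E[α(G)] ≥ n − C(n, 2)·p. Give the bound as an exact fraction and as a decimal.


E[|E(G)|] = C(112, 2)·p = 6216 · (1/224) = 111/4.
E[α(G)] ≥ n − E[|E(G)|] = 112 − 111/4 = 337/4.
Numerically: ≈ 84.250000.
(This is only a lower bound; the true E[α(G)] may be larger.)

E[α(G)] ≥ 337/4 ≈ 84.250000.


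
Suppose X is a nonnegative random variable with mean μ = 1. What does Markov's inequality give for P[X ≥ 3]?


μ = E[X] = 1, a = 3.
Markov: P[X ≥ 3] ≤ μ/a = (1)/3 = 1/3.
Numerically: ≈ 0.333333.
(Since a = 3 > μ = 1.000000, the bound 1/3 is < 1 and informative.)

P[X ≥ 3] ≤ 1/3 ≈ 0.333333.


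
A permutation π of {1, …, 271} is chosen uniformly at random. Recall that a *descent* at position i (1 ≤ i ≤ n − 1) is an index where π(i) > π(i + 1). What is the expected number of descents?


Write X = Σ X_I over i = 1, …, 270, with X_I the indicator of one descent.
There are 270 indicators.
For each fixed i, the pair (π(i), π(i+1)) is a uniformly random ordered pair of distinct values from {1, …, 271}; by symmetry P[π(i) > π(i+1)] = 1/2.
By linearity: E[X] = 270 · (1/2) = (271 − 1) · (1/2) = 135 ≈ 135.000000.

E[X] = 135 = 135.000000.


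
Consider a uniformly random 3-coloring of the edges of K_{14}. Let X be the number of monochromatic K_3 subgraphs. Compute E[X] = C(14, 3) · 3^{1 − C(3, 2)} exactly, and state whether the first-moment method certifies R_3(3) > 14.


E[X] = C(14, 3) · 3^{1 − 3} = 364 · 3^{−2} = 364/9.
As a reduced fraction: E[X] = 364/9 ≈ 40.4444.
Is E[X] < 1? NO.
Since E[X] ≥ 1, the first-moment bound is inconclusive at n = 14; it does NOT by itself certify R_3(3) > 14.

E[X] = 364/9 ≈ 40.4444; E[X] ≥ 1; first-moment method inconclusive here.


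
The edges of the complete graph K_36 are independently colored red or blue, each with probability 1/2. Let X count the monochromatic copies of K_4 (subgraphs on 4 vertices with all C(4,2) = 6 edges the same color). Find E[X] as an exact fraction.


Let X = Σ_S X_S over the C(36, 4) = 58905 subsets S of size 4, where X_S = 1 if the K_4 on S is monochromatic.
For a fixed S, the K_4 on S has C(4, 2) = 6 edges. P[all 6 edges red] = (1/2)^6, and likewise for blue, so P[monochromatic] = 2·(1/2)^6 = 2^{1 − 6} = 1/32.
By linearity of expectation: E[X] = C(36, 4) · 2^{1 − 6} = 58905 · 1/32 = 58905/32.
Numerically: E[X] ≈ 1840.781250.

E[X] = C(36,4)·2^(1−C(4,2)) = 58905/32 ≈ 1840.781250.


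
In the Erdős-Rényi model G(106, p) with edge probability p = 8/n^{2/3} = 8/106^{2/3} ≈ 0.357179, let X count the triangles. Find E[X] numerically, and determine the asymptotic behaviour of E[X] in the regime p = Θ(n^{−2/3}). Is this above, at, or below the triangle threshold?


Number of potential triangles: C(106, 3) = 192920.
Each occurs with probability p³ ≈ (0.357179)³ ≈ 4.55678177e-02.
By linearity: E[X] = C(106, 3)·p³ ≈ 192920 · 4.55678177e-02 ≈ 8790.943396.
Since α = 2/3 < 1, p = c/n^{2/3} ≫ 1/n is above the triangle threshold p ~ 1/n. Asymptotically E[X] ~ (c³/6)·n^{3(1−α)} = (8³/6)·n^{1} → ∞; triangles are abundant w.h.p.

E[X] ≈ 8790.943396; in regime p = Θ(1/n^{2/3}) E[X] diverges (above the triangle threshold p ~ 1/n).


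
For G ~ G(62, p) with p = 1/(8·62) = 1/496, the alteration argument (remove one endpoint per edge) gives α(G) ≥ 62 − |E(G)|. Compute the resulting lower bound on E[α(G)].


E[|E(G)|] = C(62, 2)·p = 1891 · (1/496) = 61/16.
E[α(G)] ≥ n − E[|E(G)|] = 62 − 61/16 = 931/16.
Numerically: ≈ 58.188.
(This is only a lower bound; the true E[α(G)] may be larger.)

E[α(G)] ≥ 931/16 ≈ 58.188.


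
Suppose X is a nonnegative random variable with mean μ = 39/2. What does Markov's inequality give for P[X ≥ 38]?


μ = E[X] = 39/2, a = 38.
Markov: P[X ≥ 38] ≤ μ/a = (39/2)/38 = 39/76.
Numerically: ≈ 0.513158.
(Since a = 38 > μ = 19.500000, the bound 39/76 is < 1 and informative.)

P[X ≥ 38] ≤ 39/76 ≈ 0.513158.


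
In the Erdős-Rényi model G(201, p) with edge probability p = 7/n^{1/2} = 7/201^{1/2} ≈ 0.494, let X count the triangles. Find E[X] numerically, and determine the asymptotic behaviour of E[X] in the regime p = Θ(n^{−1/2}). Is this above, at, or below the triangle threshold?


Number of potential triangles: C(201, 3) = 1333300.
Each occurs with probability p³ ≈ (0.494)³ ≈ 1.20365e-01.
By linearity: E[X] = C(201, 3)·p³ ≈ 1333300 · 1.20365e-01 ≈ 160482.586.
Since α = 1/2 < 1, p = c/n^{1/2} ≫ 1/n is above the triangle threshold p ~ 1/n. Asymptotically E[X] ~ (c³/6)·n^{3(1−α)} = (7³/6)·n^{1.5} → ∞; triangles are abundant w.h.p.

E[X] ≈ 160482.586; in regime p = Θ(1/n^{1/2}) E[X] diverges (above the triangle threshold p ~ 1/n).


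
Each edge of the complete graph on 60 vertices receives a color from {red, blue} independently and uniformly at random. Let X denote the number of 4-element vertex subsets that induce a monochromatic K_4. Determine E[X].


Let X = Σ_S X_S over the C(60, 4) = 487635 subsets S of size 4, where X_S = 1 if the K_4 on S is monochromatic.
For a fixed S, the K_4 on S has C(4, 2) = 6 edges. P[all 6 edges red] = (1/2)^6, and likewise for blue, so P[monochromatic] = 2·(1/2)^6 = 2^{1 − 6} = 1/32.
Summing: E[X] = C(60, 4) · 2^{1 − 6} = 487635 · 1/32 = 487635/32.
Numerically: E[X] ≈ 15238.593750.

E[X] = C(60,4)·2^(1−C(4,2)) = 487635/32 ≈ 15238.593750.


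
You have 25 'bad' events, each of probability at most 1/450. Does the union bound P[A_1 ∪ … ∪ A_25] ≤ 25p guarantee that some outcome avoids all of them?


Union bound: P[∪_{i=1}^{25} A_i] ≤ Σ_i P[A_i] ≤ 25·p = 25·(1/450) = 1/18.
Numerically: 1/18 ≈ 0.0555556.
Is 1/18 < 1? YES.
Since P[∪ A_i] ≤ 1/18 < 1, the complement has P[∩ A_i^c] ≥ 1 − 1/18 = 17/18 > 0, so some outcome avoids every A_i.

25·p = 1/18 ≈ 0.0555556; existence CERTIFIED by the union bound.


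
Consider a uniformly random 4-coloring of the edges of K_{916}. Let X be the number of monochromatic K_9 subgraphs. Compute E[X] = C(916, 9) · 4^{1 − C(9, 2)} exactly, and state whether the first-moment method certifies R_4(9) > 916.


E[X] = C(916, 9) · 4^{1 − 36} = 1202748565202942340440 · 4^{−35} = 1202748565202942340440/1180591620717411303424.
As a reduced fraction: E[X] = 150343570650367792555/147573952589676412928 ≈ 1.018768.
Is E[X] < 1? NO.
Since E[X] ≥ 1, the first-moment bound is inconclusive at n = 916; it does NOT by itself certify R_4(9) > 916.

E[X] = 150343570650367792555/147573952589676412928 ≈ 1.018768; E[X] ≥ 1; first-moment method inconclusive here.


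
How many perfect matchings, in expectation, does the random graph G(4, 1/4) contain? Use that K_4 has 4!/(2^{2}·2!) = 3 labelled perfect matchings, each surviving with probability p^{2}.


K_4 has 4!/(2^{2}·2!) = 3 labelled perfect matchings.
For each such perfect matching H, let X_H = 1 if all 2 edges of H are present in G. Then P[X_H = 1] = p^{2} = (1/4)^{2} = 1/16.
By linearity: E[X] = Σ_H E[X_H] = 3 · p^{2} = 3 · 1/16 = 3/16.
Numerically: E[X] ≈ 0.1875.

E[X] = 3 · (1/4)^{2} = 3/16 ≈ 0.1875.


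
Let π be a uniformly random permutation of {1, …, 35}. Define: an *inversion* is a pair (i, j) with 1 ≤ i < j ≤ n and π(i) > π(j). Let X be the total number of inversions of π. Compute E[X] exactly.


Write X = Σ X_I over the C(35, 2) = 595 pairs i < j, with X_I the indicator of one inversion.
There are 595 indicators.
For each fixed pair i < j, the values π(i) and π(j) are two distinct elements of {1, …, 35} in uniformly random order; by symmetry P[π(i) > π(j)] = 1/2.
By linearity: E[X] = 595 · (1/2) = C(35, 2) · (1/2) = 595/2 = 595/2 ≈ 297.500.

E[X] = 595/2 = 297.500.


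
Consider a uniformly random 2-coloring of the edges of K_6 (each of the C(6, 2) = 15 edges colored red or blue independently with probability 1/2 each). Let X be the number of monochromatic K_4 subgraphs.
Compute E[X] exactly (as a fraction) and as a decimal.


Let X = Σ_S X_S over the C(6, 4) = 15 subsets S of size 4, where X_S = 1 if the K_4 on S is monochromatic.
For a fixed S, the K_4 on S has C(4, 2) = 6 edges. P[all 6 edges red] = (1/2)^6, and likewise for blue, so P[monochromatic] = 2·(1/2)^6 = 2^{1 − 6} = 1/32.
By linearity of expectation: E[X] = C(6, 4) · 2^{1 − 6} = 15 · 1/32 = 15/32.
Numerically: E[X] ≈ 0.468750.

E[X] = C(6,4)·2^(1−C(4,2)) = 15/32 ≈ 0.468750.


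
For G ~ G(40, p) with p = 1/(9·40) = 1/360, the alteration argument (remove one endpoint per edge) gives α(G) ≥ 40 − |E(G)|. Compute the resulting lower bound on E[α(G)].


E[|E(G)|] = C(40, 2)·p = 780 · (1/360) = 13/6.
E[α(G)] ≥ n − E[|E(G)|] = 40 − 13/6 = 227/6.
Numerically: ≈ 37.83333.
(This is only a lower bound; the true E[α(G)] may be larger.)

E[α(G)] ≥ 227/6 ≈ 37.83333.


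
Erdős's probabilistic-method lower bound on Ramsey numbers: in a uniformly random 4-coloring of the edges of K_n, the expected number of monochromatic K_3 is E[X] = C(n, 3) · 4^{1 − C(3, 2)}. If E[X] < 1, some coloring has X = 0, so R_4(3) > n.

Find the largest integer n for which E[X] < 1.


We need C(n, 3) · 4^{1 − 3} < 1, i.e. C(n, 3) < 4^{3 − 1} = 16.
Check values of n near the boundary:
  n = 3: C(3, 3) = 1; 1 < 16? YES
  n = 4: C(4, 3) = 4; 4 < 16? YES
  n = 5: C(5, 3) = 10; 10 < 16? YES
  n = 6: C(6, 3) = 20; 20 < 16? NO
  n = 7: C(7, 3) = 35; 35 < 16? NO
  n = 8: C(8, 3) = 56; 56 < 16? NO
The largest n with C(n, 3) < 16 is n = 5 (where E[X] = 5/8 ≈ 0.625). Hence R_4(3) > 5, i.e. R_4(3) ≥ 6.

Largest n = 5; hence R_4(3) > 5.


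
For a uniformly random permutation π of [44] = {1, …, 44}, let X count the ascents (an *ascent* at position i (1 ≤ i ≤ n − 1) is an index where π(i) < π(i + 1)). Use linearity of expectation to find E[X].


Write X = Σ X_I over i = 1, …, 43, with X_I the indicator of one ascent.
There are 43 indicators.
For each fixed i, the pair (π(i), π(i+1)) is a uniformly random ordered pair of distinct values from {1, …, 44}; by symmetry P[π(i) < π(i+1)] = 1/2.
By linearity: E[X] = 43 · (1/2) = (44 − 1) · (1/2) = 43/2 ≈ 21.5000.

E[X] = 43/2 = 21.5000.


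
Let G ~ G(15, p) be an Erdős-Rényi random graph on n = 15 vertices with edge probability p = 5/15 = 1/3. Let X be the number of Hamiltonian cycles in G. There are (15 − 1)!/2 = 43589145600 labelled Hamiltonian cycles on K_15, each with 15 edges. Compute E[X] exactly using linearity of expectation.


K_15 has (15 − 1)!/2 = 43589145600 labelled Hamiltonian cycles.
For each such Hamiltonian cycle H, let X_H = 1 if all 15 edges of H are present in G. Then P[X_H = 1] = p^{15} = (1/3)^{15} = 1/14348907.
Summing the indicators: E[X] = Σ_H E[X_H] = 43589145600 · p^{15} = 43589145600 · 1/14348907 = 179379200/59049.
Numerically: E[X] ≈ 3038.

E[X] = 43589145600 · (1/3)^{15} = 179379200/59049 ≈ 3038.


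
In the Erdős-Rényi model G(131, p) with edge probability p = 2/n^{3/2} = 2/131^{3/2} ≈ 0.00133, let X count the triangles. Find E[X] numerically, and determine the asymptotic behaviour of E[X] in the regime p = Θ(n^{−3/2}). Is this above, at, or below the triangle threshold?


Number of potential triangles: C(131, 3) = 366145.
Each occurs with probability p³ ≈ (0.00133)³ ≈ 2.37339e-09.
By linearity: E[X] = C(131, 3)·p³ ≈ 366145 · 2.37339e-09 ≈ 0.001.
Since α = 3/2 > 1, p = c/n^{3/2} = o(1/n) is below the triangle threshold p ~ 1/n. Asymptotically E[X] ~ (c³/6)·n^{3(1−α)} = (2³/6)·n^{-1.5} → 0, so by Markov's inequality G has no triangles w.h.p.

E[X] ≈ 0.001; in regime p = Θ(1/n^{3/2}) E[X] tends to 0 (below the triangle threshold p ~ 1/n).


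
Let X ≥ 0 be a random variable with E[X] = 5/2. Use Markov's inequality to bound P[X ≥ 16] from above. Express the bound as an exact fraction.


μ = E[X] = 5/2, a = 16.
Markov: P[X ≥ 16] ≤ μ/a = (5/2)/16 = 5/32.
Numerically: ≈ 0.156.
(Since a = 16 > μ = 2.500, the bound 5/32 is < 1 and informative.)

P[X ≥ 16] ≤ 5/32 ≈ 0.156.


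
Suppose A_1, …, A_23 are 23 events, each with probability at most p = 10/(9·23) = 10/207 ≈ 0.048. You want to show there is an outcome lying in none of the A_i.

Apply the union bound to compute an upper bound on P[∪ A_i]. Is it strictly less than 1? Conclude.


Union bound: P[∪_{i=1}^{23} A_i] ≤ Σ_i P[A_i] ≤ 23·p = 23·(10/207) = 10/9.
Numerically: 10/9 ≈ 1.111.
Is 10/9 < 1? NO.
Since the bound 10/9 is ≥ 1, the union bound is uninformative here; it does NOT by itself certify existence.

23·p = 10/9 ≈ 1.111; existence NOT certified by the union bound.


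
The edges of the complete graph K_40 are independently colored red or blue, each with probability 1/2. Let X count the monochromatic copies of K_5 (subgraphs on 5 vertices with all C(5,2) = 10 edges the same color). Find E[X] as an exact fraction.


Let X = Σ_S X_S over the C(40, 5) = 658008 subsets S of size 5, where X_S = 1 if the K_5 on S is monochromatic.
For a fixed S, the K_5 on S has C(5, 2) = 10 edges. P[all 10 edges red] = (1/2)^10, and likewise for blue, so P[monochromatic] = 2·(1/2)^10 = 2^{1 − 10} = 1/512.
Summing: E[X] = C(40, 5) · 2^{1 − 10} = 658008 · 1/512 = 82251/64.
Numerically: E[X] ≈ 1285.172.

E[X] = C(40,5)·2^(1−C(5,2)) = 82251/64 ≈ 1285.172.


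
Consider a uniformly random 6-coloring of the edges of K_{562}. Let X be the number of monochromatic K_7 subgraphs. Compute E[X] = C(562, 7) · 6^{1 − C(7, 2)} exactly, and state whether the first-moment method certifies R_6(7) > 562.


E[X] = C(562, 7) · 6^{1 − 21} = 3384017972944752 · 6^{−20} = 3384017972944752/3656158440062976.
As a reduced fraction: E[X] = 70500374436349/76169967501312 ≈ 0.926.
Is E[X] < 1? YES.
Since E[X] < 1, there exists a 6-coloring of K_{562} with no monochromatic K_7; hence R_6(7) > 562.

E[X] = 70500374436349/76169967501312 ≈ 0.926; E[X] < 1, so R_6(7) > 562.


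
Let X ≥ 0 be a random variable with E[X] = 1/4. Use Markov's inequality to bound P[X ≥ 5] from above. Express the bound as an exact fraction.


μ = E[X] = 1/4, a = 5.
Markov: P[X ≥ 5] ≤ μ/a = (1/4)/5 = 1/20.
Numerically: ≈ 0.0500.
(Since a = 5 > μ = 0.2500, the bound 1/20 is < 1 and informative.)

P[X ≥ 5] ≤ 1/20 ≈ 0.0500.


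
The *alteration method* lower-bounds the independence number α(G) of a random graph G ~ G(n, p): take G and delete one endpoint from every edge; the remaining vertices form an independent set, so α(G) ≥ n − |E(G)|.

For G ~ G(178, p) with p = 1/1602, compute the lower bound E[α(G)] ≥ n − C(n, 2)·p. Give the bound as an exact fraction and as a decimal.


E[|E(G)|] = C(178, 2)·p = 15753 · (1/1602) = 59/6.
E[α(G)] ≥ n − E[|E(G)|] = 178 − 59/6 = 1009/6.
Numerically: ≈ 168.1667.
(This is only a lower bound; the true E[α(G)] may be larger.)

E[α(G)] ≥ 1009/6 ≈ 168.1667.


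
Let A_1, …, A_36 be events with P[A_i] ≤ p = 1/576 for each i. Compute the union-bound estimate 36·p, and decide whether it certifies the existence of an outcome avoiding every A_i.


Union bound: P[∪_{i=1}^{36} A_i] ≤ Σ_i P[A_i] ≤ 36·p = 36·(1/576) = 1/16.
Numerically: 1/16 ≈ 0.062500.
Is 1/16 < 1? YES.
Since P[∪ A_i] ≤ 1/16 < 1, the complement has P[∩ A_i^c] ≥ 1 − 1/16 = 15/16 > 0, so some outcome avoids every A_i.

36·p = 1/16 ≈ 0.062500; existence CERTIFIED by the union bound.


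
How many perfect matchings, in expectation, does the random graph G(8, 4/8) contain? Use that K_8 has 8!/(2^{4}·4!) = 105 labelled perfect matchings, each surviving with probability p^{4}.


K_8 has 8!/(2^{4}·4!) = 105 labelled perfect matchings.
For each such perfect matching H, let X_H = 1 if all 4 edges of H are present in G. Then P[X_H = 1] = p^{4} = (1/2)^{4} = 1/16.
By linearity: E[X] = Σ_H E[X_H] = 105 · p^{4} = 105 · 1/16 = 105/16.
Numerically: E[X] ≈ 6.5625.

E[X] = 105 · (1/2)^{4} = 105/16 ≈ 6.5625.


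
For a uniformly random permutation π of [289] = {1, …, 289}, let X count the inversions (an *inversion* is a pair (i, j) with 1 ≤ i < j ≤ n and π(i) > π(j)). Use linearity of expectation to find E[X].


Write X = Σ X_I over the C(289, 2) = 41616 pairs i < j, with X_I the indicator of one inversion.
There are 41616 indicators.
For each fixed pair i < j, the values π(i) and π(j) are two distinct elements of {1, …, 289} in uniformly random order; by symmetry P[π(i) > π(j)] = 1/2.
By linearity: E[X] = 41616 · (1/2) = C(289, 2) · (1/2) = 41616/2 = 20808 ≈ 20808.000.

E[X] = 20808 = 20808.000.


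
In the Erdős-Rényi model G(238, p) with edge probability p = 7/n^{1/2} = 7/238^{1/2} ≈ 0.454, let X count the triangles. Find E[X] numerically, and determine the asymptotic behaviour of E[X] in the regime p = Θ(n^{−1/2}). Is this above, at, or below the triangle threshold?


Number of potential triangles: C(238, 3) = 2218636.
Each occurs with probability p³ ≈ (0.454)³ ≈ 9.34176e-02.
By linearity: E[X] = C(238, 3)·p³ ≈ 2218636 · 9.34176e-02 ≈ 207259.640.
Since α = 1/2 < 1, p = c/n^{1/2} ≫ 1/n is above the triangle threshold p ~ 1/n. Asymptotically E[X] ~ (c³/6)·n^{3(1−α)} = (7³/6)·n^{1.5} → ∞; triangles are abundant w.h.p.

E[X] ≈ 207259.640; in regime p = Θ(1/n^{1/2}) E[X] diverges (above the triangle threshold p ~ 1/n).


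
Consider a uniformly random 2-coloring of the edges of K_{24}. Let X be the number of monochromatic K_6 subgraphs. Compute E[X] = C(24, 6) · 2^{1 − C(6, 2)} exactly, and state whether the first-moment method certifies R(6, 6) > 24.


E[X] = C(24, 6) · 2^{1 − 15} = 134596 · 2^{−14} = 134596/16384.
As a reduced fraction: E[X] = 33649/4096 ≈ 8.2150879.
Is E[X] < 1? NO.
Since E[X] ≥ 1, the first-moment bound is inconclusive at n = 24; it does NOT by itself certify R(6, 6) > 24.

E[X] = 33649/4096 ≈ 8.2150879; E[X] ≥ 1; first-moment method inconclusive here.


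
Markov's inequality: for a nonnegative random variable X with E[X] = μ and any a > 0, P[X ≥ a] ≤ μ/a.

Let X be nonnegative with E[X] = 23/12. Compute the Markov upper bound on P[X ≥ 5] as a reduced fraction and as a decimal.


μ = E[X] = 23/12, a = 5.
Markov: P[X ≥ 5] ≤ μ/a = (23/12)/5 = 23/60.
Numerically: ≈ 0.3833.
(Since a = 5 > μ = 1.9167, the bound 23/60 is < 1 and informative.)

P[X ≥ 5] ≤ 23/60 ≈ 0.3833.


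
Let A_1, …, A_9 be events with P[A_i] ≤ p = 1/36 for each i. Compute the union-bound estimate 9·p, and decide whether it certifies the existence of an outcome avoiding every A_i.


Union bound: P[∪_{i=1}^{9} A_i] ≤ Σ_i P[A_i] ≤ 9·p = 9·(1/36) = 1/4.
Numerically: 1/4 ≈ 0.250.
Is 1/4 < 1? YES.
Since P[∪ A_i] ≤ 1/4 < 1, the complement has P[∩ A_i^c] ≥ 1 − 1/4 = 3/4 > 0, so some outcome avoids every A_i.

9·p = 1/4 ≈ 0.250; existence CERTIFIED by the union bound.


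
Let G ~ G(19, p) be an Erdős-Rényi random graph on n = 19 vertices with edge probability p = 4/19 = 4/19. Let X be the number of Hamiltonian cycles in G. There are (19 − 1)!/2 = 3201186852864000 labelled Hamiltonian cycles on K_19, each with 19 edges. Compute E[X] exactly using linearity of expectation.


K_19 has (19 − 1)!/2 = 3201186852864000 labelled Hamiltonian cycles.
For each such Hamiltonian cycle H, let X_H = 1 if all 19 edges of H are present in G. Then P[X_H = 1] = p^{19} = (4/19)^{19} = 274877906944/1978419655660313589123979.
By linearity: E[X] = Σ_H E[X_H] = 3201186852864000 · p^{19} = 3201186852864000 · 274877906944/1978419655660313589123979 = 879935541851906811887616000/1978419655660313589123979.
Numerically: E[X] ≈ 444.767.

E[X] = 3201186852864000 · (4/19)^{19} = 879935541851906811887616000/1978419655660313589123979 ≈ 444.767.


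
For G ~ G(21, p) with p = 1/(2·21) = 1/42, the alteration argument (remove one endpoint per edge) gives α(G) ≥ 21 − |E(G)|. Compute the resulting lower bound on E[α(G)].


E[|E(G)|] = C(21, 2)·p = 210 · (1/42) = 5.
E[α(G)] ≥ n − E[|E(G)|] = 21 − 5 = 16.
Numerically: ≈ 16.00000.
(This is only a lower bound; the true E[α(G)] may be larger.)

E[α(G)] ≥ 16 ≈ 16.00000.


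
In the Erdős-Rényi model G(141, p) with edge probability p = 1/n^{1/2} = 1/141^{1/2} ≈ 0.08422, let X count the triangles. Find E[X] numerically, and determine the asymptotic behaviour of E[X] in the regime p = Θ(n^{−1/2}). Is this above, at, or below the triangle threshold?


Number of potential triangles: C(141, 3) = 457310.
Each occurs with probability p³ ≈ (0.08422)³ ≈ 5.972709e-04.
By linearity: E[X] = C(141, 3)·p³ ≈ 457310 · 5.972709e-04 ≈ 273.1379.
Since α = 1/2 < 1, p = c/n^{1/2} ≫ 1/n is above the triangle threshold p ~ 1/n. Asymptotically E[X] ~ (c³/6)·n^{3(1−α)} = (1³/6)·n^{1.5} → ∞; triangles are abundant w.h.p.

E[X] ≈ 273.1379; in regime p = Θ(1/n^{1/2}) E[X] diverges (above the triangle threshold p ~ 1/n).


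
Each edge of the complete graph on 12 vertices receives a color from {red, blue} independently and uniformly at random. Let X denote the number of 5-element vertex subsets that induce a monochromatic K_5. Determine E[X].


Let X = Σ_S X_S over the C(12, 5) = 792 subsets S of size 5, where X_S = 1 if the K_5 on S is monochromatic.
For a fixed S, the K_5 on S has C(5, 2) = 10 edges. P[all 10 edges red] = (1/2)^10, and likewise for blue, so P[monochromatic] = 2·(1/2)^10 = 2^{1 − 10} = 1/512.
By linearity of expectation: E[X] = C(12, 5) · 2^{1 − 10} = 792 · 1/512 = 99/64.
Numerically: E[X] ≈ 1.546875.

E[X] = C(12,5)·2^(1−C(5,2)) = 99/64 ≈ 1.546875.


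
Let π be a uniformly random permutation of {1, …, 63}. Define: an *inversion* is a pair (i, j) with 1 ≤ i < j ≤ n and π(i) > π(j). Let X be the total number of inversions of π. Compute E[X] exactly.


Write X = Σ X_I over the C(63, 2) = 1953 pairs i < j, with X_I the indicator of one inversion.
There are 1953 indicators.
For each fixed pair i < j, the values π(i) and π(j) are two distinct elements of {1, …, 63} in uniformly random order; by symmetry P[π(i) > π(j)] = 1/2.
By linearity: E[X] = 1953 · (1/2) = C(63, 2) · (1/2) = 1953/2 = 1953/2 ≈ 976.5000.

E[X] = 1953/2 = 976.5000.


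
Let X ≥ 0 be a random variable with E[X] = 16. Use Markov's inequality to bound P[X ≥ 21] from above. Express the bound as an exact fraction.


μ = E[X] = 16, a = 21.
Markov: P[X ≥ 21] ≤ μ/a = (16)/21 = 16/21.
Numerically: ≈ 0.7619.
(Since a = 21 > μ = 16.0000, the bound 16/21 is < 1 and informative.)

P[X ≥ 21] ≤ 16/21 ≈ 0.7619.


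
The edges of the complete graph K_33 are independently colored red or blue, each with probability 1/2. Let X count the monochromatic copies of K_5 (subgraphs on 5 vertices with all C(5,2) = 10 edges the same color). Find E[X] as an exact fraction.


Let X = Σ_S X_S over the C(33, 5) = 237336 subsets S of size 5, where X_S = 1 if the K_5 on S is monochromatic.
For a fixed S, the K_5 on S has C(5, 2) = 10 edges. P[all 10 edges red] = (1/2)^10, and likewise for blue, so P[monochromatic] = 2·(1/2)^10 = 2^{1 − 10} = 1/512.
By linearity of expectation: E[X] = C(33, 5) · 2^{1 − 10} = 237336 · 1/512 = 29667/64.
Numerically: E[X] ≈ 463.54688.

E[X] = C(33,5)·2^(1−C(5,2)) = 29667/64 ≈ 463.54688.


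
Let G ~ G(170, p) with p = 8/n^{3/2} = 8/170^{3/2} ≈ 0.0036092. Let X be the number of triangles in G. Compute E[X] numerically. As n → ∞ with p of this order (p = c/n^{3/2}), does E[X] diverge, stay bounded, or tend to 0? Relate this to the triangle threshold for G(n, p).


Number of potential triangles: C(170, 3) = 804440.
Each occurs with probability p³ ≈ (0.0036092)³ ≈ 4.7016448e-08.
By linearity: E[X] = C(170, 3)·p³ ≈ 804440 · 4.7016448e-08 ≈ 0.03782.
Since α = 3/2 > 1, p = c/n^{3/2} = o(1/n) is below the triangle threshold p ~ 1/n. Asymptotically E[X] ~ (c³/6)·n^{3(1−α)} = (8³/6)·n^{-1.5} → 0, so by Markov's inequality G has no triangles w.h.p.

E[X] ≈ 0.03782; in regime p = Θ(1/n^{3/2}) E[X] tends to 0 (below the triangle threshold p ~ 1/n).


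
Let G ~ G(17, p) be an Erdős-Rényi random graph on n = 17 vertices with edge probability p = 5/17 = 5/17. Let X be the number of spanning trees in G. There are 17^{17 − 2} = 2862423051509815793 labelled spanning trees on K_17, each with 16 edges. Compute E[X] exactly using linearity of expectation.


K_17 has 17^{17 − 2} = 2862423051509815793 labelled spanning trees.
For each such spanning tree H, let X_H = 1 if all 16 edges of H are present in G. Then P[X_H = 1] = p^{16} = (5/17)^{16} = 152587890625/48661191875666868481.
By linearity: E[X] = Σ_H E[X_H] = 2862423051509815793 · p^{16} = 2862423051509815793 · 152587890625/48661191875666868481 = 152587890625/17.
Numerically: E[X] ≈ 8.9758e+09.

E[X] = 2862423051509815793 · (5/17)^{16} = 152587890625/17 ≈ 8.9758e+09.


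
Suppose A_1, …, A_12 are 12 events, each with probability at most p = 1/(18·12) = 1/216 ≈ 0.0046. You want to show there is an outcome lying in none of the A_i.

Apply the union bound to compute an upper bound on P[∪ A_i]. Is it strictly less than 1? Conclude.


Union bound: P[∪_{i=1}^{12} A_i] ≤ Σ_i P[A_i] ≤ 12·p = 12·(1/216) = 1/18.
Numerically: 1/18 ≈ 0.0556.
Is 1/18 < 1? YES.
Since P[∪ A_i] ≤ 1/18 < 1, the complement has P[∩ A_i^c] ≥ 1 − 1/18 = 17/18 > 0, so some outcome avoids every A_i.

12·p = 1/18 ≈ 0.0556; existence CERTIFIED by the union bound.


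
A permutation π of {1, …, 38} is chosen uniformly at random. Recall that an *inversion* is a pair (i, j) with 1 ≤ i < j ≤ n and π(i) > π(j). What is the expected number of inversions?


Write X = Σ X_I over the C(38, 2) = 703 pairs i < j, with X_I the indicator of one inversion.
There are 703 indicators.
For each fixed pair i < j, the values π(i) and π(j) are two distinct elements of {1, …, 38} in uniformly random order; by symmetry P[π(i) > π(j)] = 1/2.
By linearity: E[X] = 703 · (1/2) = C(38, 2) · (1/2) = 703/2 = 703/2 ≈ 351.5000.

E[X] = 703/2 = 351.5000.


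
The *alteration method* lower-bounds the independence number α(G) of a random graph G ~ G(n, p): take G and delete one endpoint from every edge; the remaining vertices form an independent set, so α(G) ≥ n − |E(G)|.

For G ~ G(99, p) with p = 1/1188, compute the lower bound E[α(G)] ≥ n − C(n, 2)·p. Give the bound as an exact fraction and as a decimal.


E[|E(G)|] = C(99, 2)·p = 4851 · (1/1188) = 49/12.
E[α(G)] ≥ n − E[|E(G)|] = 99 − 49/12 = 1139/12.
Numerically: ≈ 94.91667.
(This is only a lower bound; the true E[α(G)] may be larger.)

E[α(G)] ≥ 1139/12 ≈ 94.91667.


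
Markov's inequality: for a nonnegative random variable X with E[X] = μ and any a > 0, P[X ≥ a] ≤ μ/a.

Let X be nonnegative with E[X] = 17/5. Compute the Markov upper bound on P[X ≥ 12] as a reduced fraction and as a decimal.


μ = E[X] = 17/5, a = 12.
Markov: P[X ≥ 12] ≤ μ/a = (17/5)/12 = 17/60.
Numerically: ≈ 0.283.
(Since a = 12 > μ = 3.400, the bound 17/60 is < 1 and informative.)

P[X ≥ 12] ≤ 17/60 ≈ 0.283.


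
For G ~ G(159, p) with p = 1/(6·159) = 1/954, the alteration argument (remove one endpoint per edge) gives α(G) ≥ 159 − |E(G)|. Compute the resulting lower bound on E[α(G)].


E[|E(G)|] = C(159, 2)·p = 12561 · (1/954) = 79/6.
E[α(G)] ≥ n − E[|E(G)|] = 159 − 79/6 = 875/6.
Numerically: ≈ 145.833333.
(This is only a lower bound; the true E[α(G)] may be larger.)

E[α(G)] ≥ 875/6 ≈ 145.833333.


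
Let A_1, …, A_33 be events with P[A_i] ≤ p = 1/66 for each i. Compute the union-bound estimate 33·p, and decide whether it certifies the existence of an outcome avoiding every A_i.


Union bound: P[∪_{i=1}^{33} A_i] ≤ Σ_i P[A_i] ≤ 33·p = 33·(1/66) = 1/2.
Numerically: 1/2 ≈ 0.5000000.
Is 1/2 < 1? YES.
Since P[∪ A_i] ≤ 1/2 < 1, the complement has P[∩ A_i^c] ≥ 1 − 1/2 = 1/2 > 0, so some outcome avoids every A_i.

33·p = 1/2 ≈ 0.5000000; existence CERTIFIED by the union bound.


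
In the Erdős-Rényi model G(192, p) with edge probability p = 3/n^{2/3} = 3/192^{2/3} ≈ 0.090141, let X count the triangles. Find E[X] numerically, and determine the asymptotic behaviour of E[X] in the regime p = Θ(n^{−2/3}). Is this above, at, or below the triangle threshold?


Number of potential triangles: C(192, 3) = 1161280.
Each occurs with probability p³ ≈ (0.090141)³ ≈ 7.3242188e-04.
By linearity: E[X] = C(192, 3)·p³ ≈ 1161280 · 7.3242188e-04 ≈ 850.54688.
Since α = 2/3 < 1, p = c/n^{2/3} ≫ 1/n is above the triangle threshold p ~ 1/n. Asymptotically E[X] ~ (c³/6)·n^{3(1−α)} = (3³/6)·n^{1} → ∞; triangles are abundant w.h.p.

E[X] ≈ 850.54688; in regime p = Θ(1/n^{2/3}) E[X] diverges (above the triangle threshold p ~ 1/n).
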